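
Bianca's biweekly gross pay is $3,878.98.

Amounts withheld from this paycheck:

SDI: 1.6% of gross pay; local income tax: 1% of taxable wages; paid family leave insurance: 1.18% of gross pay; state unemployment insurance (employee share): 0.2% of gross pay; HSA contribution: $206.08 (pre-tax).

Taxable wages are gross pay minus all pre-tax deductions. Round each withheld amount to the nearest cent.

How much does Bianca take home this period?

$3,520.58

HSA contribution: $206.08
Taxable wages = $3,878.98 − $206.08 = $3,672.90
Local income tax: $3,672.90 × 0.01 = $36.73
SDI: $3,878.98 × 0.016 = $62.06
State unemployment insurance (employee share): $3,878.98 × 0.002 = $7.76
Paid family leave insurance: $3,878.98 × 0.0118 = $45.77
Total deductions = $206.08 + $36.73 + $62.06 + $7.76 + $45.77 = $358.40
Net pay = $3,878.98 − $358.40 = $3,520.58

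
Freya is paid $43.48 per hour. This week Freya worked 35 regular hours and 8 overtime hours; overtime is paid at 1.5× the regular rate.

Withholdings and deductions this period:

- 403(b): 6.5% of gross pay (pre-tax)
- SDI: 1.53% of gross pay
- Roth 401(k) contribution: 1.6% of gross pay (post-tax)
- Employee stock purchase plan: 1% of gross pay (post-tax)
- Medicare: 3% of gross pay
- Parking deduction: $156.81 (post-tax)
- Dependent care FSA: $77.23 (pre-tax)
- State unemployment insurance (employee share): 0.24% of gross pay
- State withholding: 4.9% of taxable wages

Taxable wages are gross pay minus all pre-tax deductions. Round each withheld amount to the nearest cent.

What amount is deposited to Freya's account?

Regular pay: 35 × $43.48 = $1,521.80
Overtime pay: 8 × $43.48 × 1.5 = $521.76
Gross pay = $1,521.80 + $521.76 = $2,043.56
Dependent care FSA: $77.23
403(b): $2,043.56 × 0.065 = $132.83
Pre-tax total = $77.23 + $132.83 = $210.06
Taxable wages = $2,043.56 − $210.06 = $1,833.50
State withholding: $1,833.50 × 0.049 = $89.84
State unemployment insurance (employee share): $2,043.56 × 0.0024 = $4.90
Medicare: $2,043.56 × 0.03 = $61.31
SDI: $2,043.56 × 0.0153 = $31.27
Roth 401(k) contribution: $2,043.56 × 0.016 = $32.70
Parking deduction: $156.81
Employee stock purchase plan: $2,043.56 × 0.01 = $20.44
Total deductions = $77.23 + $132.83 + $89.84 + $4.90 + $61.31 + $31.27 + $32.70 + $156.81 + $20.44 = $607.33
Net pay = $2,043.56 − $607.33 = $1,436.23

$1,436.23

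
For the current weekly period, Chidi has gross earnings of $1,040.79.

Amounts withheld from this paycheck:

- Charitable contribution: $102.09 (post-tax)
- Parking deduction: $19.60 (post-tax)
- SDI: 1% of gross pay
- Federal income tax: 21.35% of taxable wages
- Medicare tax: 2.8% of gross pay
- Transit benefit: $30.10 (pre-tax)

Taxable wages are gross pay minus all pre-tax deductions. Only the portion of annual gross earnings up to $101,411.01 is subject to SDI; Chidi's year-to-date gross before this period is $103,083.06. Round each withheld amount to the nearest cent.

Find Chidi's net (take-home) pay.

Transit benefit: $30.10
Taxable wages = $1,040.79 − $30.10 = $1,010.69
Federal income tax: $1,010.69 × 0.2135 = $215.78
Medicare tax: $1,040.79 × 0.028 = $29.14
SDI: annual cap $101,411.01 already reached (YTD $103,083.06), so $0.00
Parking deduction: $19.60
Charitable contribution: $102.09
Total deductions = $30.10 + $215.78 + $29.14 + $0.00 + $19.60 + $102.09 = $396.71
Net pay = $1,040.79 − $396.71 = $644.08

$644.08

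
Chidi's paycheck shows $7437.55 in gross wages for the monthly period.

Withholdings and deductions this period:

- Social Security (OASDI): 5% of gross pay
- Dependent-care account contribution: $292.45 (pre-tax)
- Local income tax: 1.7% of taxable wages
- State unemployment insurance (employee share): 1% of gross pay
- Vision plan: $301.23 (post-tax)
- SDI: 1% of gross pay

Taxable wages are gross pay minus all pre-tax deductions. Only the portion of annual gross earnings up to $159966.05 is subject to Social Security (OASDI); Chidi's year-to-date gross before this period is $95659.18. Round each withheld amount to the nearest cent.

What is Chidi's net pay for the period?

$6201.76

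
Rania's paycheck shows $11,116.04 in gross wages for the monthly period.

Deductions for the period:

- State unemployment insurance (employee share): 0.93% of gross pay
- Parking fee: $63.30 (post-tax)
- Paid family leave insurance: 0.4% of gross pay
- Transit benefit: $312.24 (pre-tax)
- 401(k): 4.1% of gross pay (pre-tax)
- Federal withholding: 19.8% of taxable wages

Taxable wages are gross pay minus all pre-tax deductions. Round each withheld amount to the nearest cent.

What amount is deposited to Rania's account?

$8,087.99

401(k): $11,116.04 × 0.041 = $455.76
Transit benefit: $312.24
Pre-tax total = $455.76 + $312.24 = $768.00
Taxable wages = $11,116.04 − $768.00 = $10,348.04
Federal withholding: $10,348.04 × 0.198 = $2,048.91
Paid family leave insurance: $11,116.04 × 0.004 = $44.46
State unemployment insurance (employee share): $11,116.04 × 0.0093 = $103.38
Parking fee: $63.30
Total deductions = $455.76 + $312.24 + $2,048.91 + $44.46 + $103.38 + $63.30 = $3,028.05
Net pay = $11,116.04 − $3,028.05 = $8,087.99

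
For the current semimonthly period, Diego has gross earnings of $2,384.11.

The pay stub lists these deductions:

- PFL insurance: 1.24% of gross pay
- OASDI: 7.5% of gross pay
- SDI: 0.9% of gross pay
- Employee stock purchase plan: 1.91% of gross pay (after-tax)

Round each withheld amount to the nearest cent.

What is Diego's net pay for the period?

$2,108.74

OASDI: $2,384.11 × 0.075 = $178.81
PFL insurance: $2,384.11 × 0.0124 = $29.56
SDI: $2,384.11 × 0.009 = $21.46
Employee stock purchase plan: $2,384.11 × 0.0191 = $45.54
Total deductions = $178.81 + $29.56 + $21.46 + $45.54 = $275.37
Net pay = $2,384.11 − $275.37 = $2,108.74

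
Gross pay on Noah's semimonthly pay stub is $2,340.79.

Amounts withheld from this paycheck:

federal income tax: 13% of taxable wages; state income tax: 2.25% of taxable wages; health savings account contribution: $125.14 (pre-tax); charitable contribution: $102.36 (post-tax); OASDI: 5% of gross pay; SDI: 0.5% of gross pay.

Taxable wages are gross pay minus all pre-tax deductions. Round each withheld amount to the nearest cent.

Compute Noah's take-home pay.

$1,646.67

Health savings account contribution: $125.14
Taxable wages = $2,340.79 − $125.14 = $2,215.65
State income tax: $2,215.65 × 0.0225 = $49.85
Federal income tax: $2,215.65 × 0.13 = $288.03
SDI: $2,340.79 × 0.005 = $11.70
OASDI: $2,340.79 × 0.05 = $117.04
Charitable contribution: $102.36
Total deductions = $125.14 + $49.85 + $288.03 + $11.70 + $117.04 + $102.36 = $694.12
Net pay = $2,340.79 − $694.12 = $1,646.67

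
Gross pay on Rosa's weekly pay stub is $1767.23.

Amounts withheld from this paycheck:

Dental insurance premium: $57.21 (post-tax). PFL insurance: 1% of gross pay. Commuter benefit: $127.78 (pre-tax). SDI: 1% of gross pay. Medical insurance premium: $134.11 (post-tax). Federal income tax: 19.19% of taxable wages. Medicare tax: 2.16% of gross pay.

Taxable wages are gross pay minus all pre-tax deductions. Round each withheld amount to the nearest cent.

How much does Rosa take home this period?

Commuter benefit: $127.78
Taxable wages = $1767.23 − $127.78 = $1639.45
Federal income tax: $1639.45 × 0.1919 = $314.61
PFL insurance: $1767.23 × 0.01 = $17.67
SDI: $1767.23 × 0.01 = $17.67
Medicare tax: $1767.23 × 0.0216 = $38.17
Medical insurance premium: $134.11
Dental insurance premium: $57.21
Total deductions = $127.78 + $314.61 + $17.67 + $17.67 + $38.17 + $134.11 + $57.21 = $707.22
Net pay = $1767.23 − $707.22 = $1060.01

$1060.01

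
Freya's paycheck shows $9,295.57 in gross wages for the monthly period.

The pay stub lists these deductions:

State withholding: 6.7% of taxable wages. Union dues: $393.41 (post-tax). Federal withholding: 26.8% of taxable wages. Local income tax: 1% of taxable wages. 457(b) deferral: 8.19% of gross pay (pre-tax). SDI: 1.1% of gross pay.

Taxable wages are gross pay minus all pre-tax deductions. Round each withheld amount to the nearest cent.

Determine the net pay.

457(b) deferral: $9,295.57 × 0.0819 = $761.31
Taxable wages = $9,295.57 − $761.31 = $8,534.26
Federal withholding: $8,534.26 × 0.268 = $2,287.18
Local income tax: $8,534.26 × 0.01 = $85.34
State withholding: $8,534.26 × 0.067 = $571.80
SDI: $9,295.57 × 0.011 = $102.25
Union dues: $393.41
Total deductions = $761.31 + $2,287.18 + $85.34 + $571.80 + $102.25 + $393.41 = $4,201.29
Net pay = $9,295.57 − $4,201.29 = $5,094.28

$5,094.28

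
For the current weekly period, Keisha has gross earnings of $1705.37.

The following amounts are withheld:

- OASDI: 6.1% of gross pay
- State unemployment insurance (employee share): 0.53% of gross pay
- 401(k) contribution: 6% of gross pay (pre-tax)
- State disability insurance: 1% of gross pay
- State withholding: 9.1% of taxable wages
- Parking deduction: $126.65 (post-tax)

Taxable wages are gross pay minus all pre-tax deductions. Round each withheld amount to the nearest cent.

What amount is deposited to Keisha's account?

$1200.40

401(k) contribution: $1705.37 × 0.06 = $102.32
Taxable wages = $1705.37 − $102.32 = $1603.05
State withholding: $1603.05 × 0.091 = $145.88
State unemployment insurance (employee share): $1705.37 × 0.0053 = $9.04
OASDI: $1705.37 × 0.061 = $104.03
State disability insurance: $1705.37 × 0.01 = $17.05
Parking deduction: $126.65
Total deductions = $102.32 + $145.88 + $9.04 + $104.03 + $17.05 + $126.65 = $504.97
Net pay = $1705.37 − $504.97 = $1200.40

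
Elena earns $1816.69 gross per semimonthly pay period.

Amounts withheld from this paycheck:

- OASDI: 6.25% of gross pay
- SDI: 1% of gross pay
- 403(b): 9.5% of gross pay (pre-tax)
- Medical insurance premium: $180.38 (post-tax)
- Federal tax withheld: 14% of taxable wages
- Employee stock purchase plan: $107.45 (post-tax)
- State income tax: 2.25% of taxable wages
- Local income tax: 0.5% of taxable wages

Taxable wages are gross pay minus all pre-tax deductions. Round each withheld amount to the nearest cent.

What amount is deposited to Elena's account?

$949.18

403(b): $1816.69 × 0.095 = $172.59
Taxable wages = $1816.69 − $172.59 = $1644.10
Federal tax withheld: $1644.10 × 0.14 = $230.17
State income tax: $1644.10 × 0.0225 = $36.99
Local income tax: $1644.10 × 0.005 = $8.22
OASDI: $1816.69 × 0.0625 = $113.54
SDI: $1816.69 × 0.01 = $18.17
Employee stock purchase plan: $107.45
Medical insurance premium: $180.38
Total deductions = $172.59 + $230.17 + $36.99 + $8.22 + $113.54 + $18.17 + $107.45 + $180.38 = $867.51
Net pay = $1816.69 − $867.51 = $949.18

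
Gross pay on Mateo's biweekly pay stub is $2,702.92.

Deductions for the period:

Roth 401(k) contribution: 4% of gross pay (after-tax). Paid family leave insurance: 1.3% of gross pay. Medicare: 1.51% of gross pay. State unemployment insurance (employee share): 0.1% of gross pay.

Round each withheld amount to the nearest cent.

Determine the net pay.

$2,516.15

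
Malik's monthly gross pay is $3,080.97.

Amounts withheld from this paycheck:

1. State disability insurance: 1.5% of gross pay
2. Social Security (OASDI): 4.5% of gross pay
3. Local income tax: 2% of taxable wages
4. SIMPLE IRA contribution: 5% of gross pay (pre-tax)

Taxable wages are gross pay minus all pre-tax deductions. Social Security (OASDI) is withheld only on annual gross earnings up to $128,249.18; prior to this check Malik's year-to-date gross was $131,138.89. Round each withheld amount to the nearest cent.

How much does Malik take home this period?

$2,822.17

SIMPLE IRA contribution: $3,080.97 × 0.05 = $154.05
Taxable wages = $3,080.97 − $154.05 = $2,926.92
Local income tax: $2,926.92 × 0.02 = $58.54
Social Security (OASDI): annual cap $128,249.18 already reached (YTD $131,138.89), so $0.00
State disability insurance: $3,080.97 × 0.015 = $46.21
Total deductions = $154.05 + $58.54 + $0.00 + $46.21 = $258.80
Net pay = $3,080.97 − $258.80 = $2,822.17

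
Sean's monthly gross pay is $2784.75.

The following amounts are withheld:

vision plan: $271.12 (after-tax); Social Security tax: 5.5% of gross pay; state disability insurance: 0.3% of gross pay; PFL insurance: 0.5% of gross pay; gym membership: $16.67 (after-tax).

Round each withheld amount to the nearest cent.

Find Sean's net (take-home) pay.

State disability insurance: $2784.75 × 0.003 = $8.35
PFL insurance: $2784.75 × 0.005 = $13.92
Social Security tax: $2784.75 × 0.055 = $153.16
Gym membership: $16.67
Vision plan: $271.12
Total deductions = $8.35 + $13.92 + $153.16 + $16.67 + $271.12 = $463.22
Net pay = $2784.75 − $463.22 = $2321.53

$2321.53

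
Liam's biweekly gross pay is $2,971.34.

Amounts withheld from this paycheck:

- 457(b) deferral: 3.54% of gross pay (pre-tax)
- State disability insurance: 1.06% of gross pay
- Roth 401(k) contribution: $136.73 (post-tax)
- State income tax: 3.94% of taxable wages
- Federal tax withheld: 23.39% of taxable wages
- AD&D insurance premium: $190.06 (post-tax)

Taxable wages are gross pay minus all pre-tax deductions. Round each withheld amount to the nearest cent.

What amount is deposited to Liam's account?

$1,724.54

457(b) deferral: $2,971.34 × 0.0354 = $105.19
Taxable wages = $2,971.34 − $105.19 = $2,866.15
State income tax: $2,866.15 × 0.0394 = $112.93
Federal tax withheld: $2,866.15 × 0.2339 = $670.39
State disability insurance: $2,971.34 × 0.0106 = $31.50
Roth 401(k) contribution: $136.73
AD&D insurance premium: $190.06
Total deductions = $105.19 + $112.93 + $670.39 + $31.50 + $136.73 + $190.06 = $1,246.80
Net pay = $2,971.34 − $1,246.80 = $1,724.54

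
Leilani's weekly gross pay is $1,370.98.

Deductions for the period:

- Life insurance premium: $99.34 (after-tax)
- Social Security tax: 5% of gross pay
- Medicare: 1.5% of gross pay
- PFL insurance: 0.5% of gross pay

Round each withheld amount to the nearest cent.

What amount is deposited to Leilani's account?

PFL insurance: $1,370.98 × 0.005 = $6.85
Medicare: $1,370.98 × 0.015 = $20.56
Social Security tax: $1,370.98 × 0.05 = $68.55
Life insurance premium: $99.34
Total deductions = $6.85 + $20.56 + $68.55 + $99.34 = $195.30
Net pay = $1,370.98 − $195.30 = $1,175.68

$1,175.68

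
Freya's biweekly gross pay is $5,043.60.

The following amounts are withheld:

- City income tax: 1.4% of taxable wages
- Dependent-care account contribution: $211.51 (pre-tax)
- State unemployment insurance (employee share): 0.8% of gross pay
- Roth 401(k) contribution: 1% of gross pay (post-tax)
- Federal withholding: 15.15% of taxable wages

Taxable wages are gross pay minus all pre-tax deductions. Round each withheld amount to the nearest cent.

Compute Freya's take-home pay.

$3,941.59

Dependent-care account contribution: $211.51
Taxable wages = $5,043.60 − $211.51 = $4,832.09
City income tax: $4,832.09 × 0.014 = $67.65
Federal withholding: $4,832.09 × 0.1515 = $732.06
State unemployment insurance (employee share): $5,043.60 × 0.008 = $40.35
Roth 401(k) contribution: $5,043.60 × 0.01 = $50.44
Total deductions = $211.51 + $67.65 + $732.06 + $40.35 + $50.44 = $1,102.01
Net pay = $5,043.60 − $1,102.01 = $3,941.59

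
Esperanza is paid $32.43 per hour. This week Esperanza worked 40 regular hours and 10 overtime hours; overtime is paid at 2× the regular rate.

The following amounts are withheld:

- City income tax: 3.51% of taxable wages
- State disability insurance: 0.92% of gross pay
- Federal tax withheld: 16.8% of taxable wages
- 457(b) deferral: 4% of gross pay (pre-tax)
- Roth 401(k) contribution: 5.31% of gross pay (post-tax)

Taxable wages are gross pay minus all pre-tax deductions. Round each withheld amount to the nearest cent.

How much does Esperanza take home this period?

$1,367.36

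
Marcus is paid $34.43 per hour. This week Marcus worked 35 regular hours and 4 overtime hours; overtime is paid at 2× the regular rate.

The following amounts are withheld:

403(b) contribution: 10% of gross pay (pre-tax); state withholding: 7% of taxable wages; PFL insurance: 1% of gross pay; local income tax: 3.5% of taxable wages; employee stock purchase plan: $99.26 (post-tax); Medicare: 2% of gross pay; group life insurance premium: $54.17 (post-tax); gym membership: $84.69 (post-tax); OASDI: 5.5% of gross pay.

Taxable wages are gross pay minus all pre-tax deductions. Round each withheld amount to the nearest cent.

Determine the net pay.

$828.57

Regular pay: 35 × $34.43 = $1205.05
Overtime pay: 4 × $34.43 × 2 = $275.44
Gross pay = $1205.05 + $275.44 = $1480.49
403(b) contribution: $1480.49 × 0.1 = $148.05
Taxable wages = $1480.49 − $148.05 = $1332.44
State withholding: $1332.44 × 0.07 = $93.27
Local income tax: $1332.44 × 0.035 = $46.64
Medicare: $1480.49 × 0.02 = $29.61
OASDI: $1480.49 × 0.055 = $81.43
PFL insurance: $1480.49 × 0.01 = $14.80
Employee stock purchase plan: $99.26
Gym membership: $84.69
Group life insurance premium: $54.17
Total deductions = $148.05 + $93.27 + $46.64 + $29.61 + $81.43 + $14.80 + $99.26 + $84.69 + $54.17 = $651.92
Net pay = $1480.49 − $651.92 = $828.57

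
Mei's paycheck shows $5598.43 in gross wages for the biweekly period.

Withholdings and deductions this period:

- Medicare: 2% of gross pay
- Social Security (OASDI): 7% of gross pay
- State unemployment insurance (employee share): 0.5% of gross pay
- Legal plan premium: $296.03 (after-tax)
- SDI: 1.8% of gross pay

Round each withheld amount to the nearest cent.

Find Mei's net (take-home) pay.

$4669.78

SDI: $5598.43 × 0.018 = $100.77
Medicare: $5598.43 × 0.02 = $111.97
State unemployment insurance (employee share): $5598.43 × 0.005 = $27.99
Social Security (OASDI): $5598.43 × 0.07 = $391.89
Legal plan premium: $296.03
Total deductions = $100.77 + $111.97 + $27.99 + $391.89 + $296.03 = $928.65
Net pay = $5598.43 − $928.65 = $4669.78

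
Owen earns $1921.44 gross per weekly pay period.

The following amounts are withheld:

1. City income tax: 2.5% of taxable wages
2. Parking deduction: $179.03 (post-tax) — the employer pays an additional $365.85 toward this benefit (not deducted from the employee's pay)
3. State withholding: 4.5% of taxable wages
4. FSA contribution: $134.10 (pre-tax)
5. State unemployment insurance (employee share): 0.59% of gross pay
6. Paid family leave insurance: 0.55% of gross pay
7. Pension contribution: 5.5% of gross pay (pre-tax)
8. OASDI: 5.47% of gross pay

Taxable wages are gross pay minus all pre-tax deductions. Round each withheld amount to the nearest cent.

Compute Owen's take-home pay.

FSA contribution: $134.10
Pension contribution: $1921.44 × 0.055 = $105.68
Pre-tax total = $134.10 + $105.68 = $239.78
Taxable wages = $1921.44 − $239.78 = $1681.66
State withholding: $1681.66 × 0.045 = $75.67
City income tax: $1681.66 × 0.025 = $42.04
Paid family leave insurance: $1921.44 × 0.0055 = $10.57
State unemployment insurance (employee share): $1921.44 × 0.0059 = $11.34
OASDI: $1921.44 × 0.0547 = $105.10
Parking deduction: $179.03
(Employer's $365.85 toward parking deduction is not withheld from the employee.)
Total deductions = $134.10 + $105.68 + $75.67 + $42.04 + $10.57 + $11.34 + $105.10 + $179.03 = $663.53
Net pay = $1921.44 − $663.53 = $1257.91

$1257.91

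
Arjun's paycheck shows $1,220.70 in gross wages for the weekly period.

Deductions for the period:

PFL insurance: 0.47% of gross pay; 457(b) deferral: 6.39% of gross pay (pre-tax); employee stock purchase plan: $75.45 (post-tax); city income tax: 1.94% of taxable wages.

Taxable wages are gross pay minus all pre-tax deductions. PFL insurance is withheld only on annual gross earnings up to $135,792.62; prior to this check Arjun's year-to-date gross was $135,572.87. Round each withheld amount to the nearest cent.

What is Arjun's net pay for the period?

$1,044.05

457(b) deferral: $1,220.70 × 0.0639 = $78.00
Taxable wages = $1,220.70 − $78.00 = $1,142.70
City income tax: $1,142.70 × 0.0194 = $22.17
PFL insurance: only $135,792.62 − $135,572.87 = $219.75 of this check is subject → $219.75 × 0.0047 = $1.03
Employee stock purchase plan: $75.45
Total deductions = $78.00 + $22.17 + $1.03 + $75.45 = $176.65
Net pay = $1,220.70 − $176.65 = $1,044.05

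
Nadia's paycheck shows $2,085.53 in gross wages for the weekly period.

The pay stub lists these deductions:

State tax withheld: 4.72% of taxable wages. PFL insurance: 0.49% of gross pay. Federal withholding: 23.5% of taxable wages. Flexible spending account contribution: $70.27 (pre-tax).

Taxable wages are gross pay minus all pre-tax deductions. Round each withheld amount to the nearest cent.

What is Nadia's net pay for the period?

$1,436.33

Flexible spending account contribution: $70.27
Taxable wages = $2,085.53 − $70.27 = $2,015.26
Federal withholding: $2,015.26 × 0.235 = $473.59
State tax withheld: $2,015.26 × 0.0472 = $95.12
PFL insurance: $2,085.53 × 0.0049 = $10.22
Total deductions = $70.27 + $473.59 + $95.12 + $10.22 = $649.20
Net pay = $2,085.53 − $649.20 = $1,436.33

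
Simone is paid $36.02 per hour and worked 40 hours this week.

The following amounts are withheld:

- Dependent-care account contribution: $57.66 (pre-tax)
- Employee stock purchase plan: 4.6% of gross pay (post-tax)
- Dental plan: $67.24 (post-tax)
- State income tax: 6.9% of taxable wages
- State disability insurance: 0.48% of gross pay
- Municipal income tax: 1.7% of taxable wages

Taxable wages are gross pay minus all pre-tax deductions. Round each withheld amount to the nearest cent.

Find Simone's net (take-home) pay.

$1,123.75

Gross pay: 40 × $36.02 = $1,440.80
Dependent-care account contribution: $57.66
Taxable wages = $1,440.80 − $57.66 = $1,383.14
Municipal income tax: $1,383.14 × 0.017 = $23.51
State income tax: $1,383.14 × 0.069 = $95.44
State disability insurance: $1,440.80 × 0.0048 = $6.92
Employee stock purchase plan: $1,440.80 × 0.046 = $66.28
Dental plan: $67.24
Total deductions = $57.66 + $23.51 + $95.44 + $6.92 + $66.28 + $67.24 = $317.05
Net pay = $1,440.80 − $317.05 = $1,123.75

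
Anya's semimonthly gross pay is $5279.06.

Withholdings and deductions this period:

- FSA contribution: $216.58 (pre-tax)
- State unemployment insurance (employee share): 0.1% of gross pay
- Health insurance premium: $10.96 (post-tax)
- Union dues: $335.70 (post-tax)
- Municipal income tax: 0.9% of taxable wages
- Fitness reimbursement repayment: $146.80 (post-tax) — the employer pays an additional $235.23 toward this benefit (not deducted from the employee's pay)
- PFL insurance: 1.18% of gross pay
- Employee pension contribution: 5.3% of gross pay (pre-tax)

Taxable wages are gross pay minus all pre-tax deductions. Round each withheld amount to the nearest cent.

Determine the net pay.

$4178.62

Employee pension contribution: $5279.06 × 0.053 = $279.79
FSA contribution: $216.58
Pre-tax total = $279.79 + $216.58 = $496.37
Taxable wages = $5279.06 − $496.37 = $4782.69
Municipal income tax: $4782.69 × 0.009 = $43.04
State unemployment insurance (employee share): $5279.06 × 0.001 = $5.28
PFL insurance: $5279.06 × 0.0118 = $62.29
Fitness reimbursement repayment: $146.80
Union dues: $335.70
Health insurance premium: $10.96
(Employer's $235.23 toward fitness reimbursement repayment is not withheld from the employee.)
Total deductions = $279.79 + $216.58 + $43.04 + $5.28 + $62.29 + $146.80 + $335.70 + $10.96 = $1100.44
Net pay = $5279.06 − $1100.44 = $4178.62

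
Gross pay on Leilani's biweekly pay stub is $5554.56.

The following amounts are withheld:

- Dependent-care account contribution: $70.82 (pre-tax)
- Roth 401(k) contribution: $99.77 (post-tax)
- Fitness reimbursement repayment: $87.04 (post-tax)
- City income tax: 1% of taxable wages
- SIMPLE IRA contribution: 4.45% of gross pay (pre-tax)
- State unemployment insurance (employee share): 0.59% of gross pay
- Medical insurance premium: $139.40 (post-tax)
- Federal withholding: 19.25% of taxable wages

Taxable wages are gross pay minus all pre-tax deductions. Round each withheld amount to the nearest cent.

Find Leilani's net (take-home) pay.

SIMPLE IRA contribution: $5554.56 × 0.0445 = $247.18
Dependent-care account contribution: $70.82
Pre-tax total = $247.18 + $70.82 = $318.00
Taxable wages = $5554.56 − $318.00 = $5236.56
Federal withholding: $5236.56 × 0.1925 = $1008.04
City income tax: $5236.56 × 0.01 = $52.37
State unemployment insurance (employee share): $5554.56 × 0.0059 = $32.77
Medical insurance premium: $139.40
Fitness reimbursement repayment: $87.04
Roth 401(k) contribution: $99.77
Total deductions = $247.18 + $70.82 + $1008.04 + $52.37 + $32.77 + $139.40 + $87.04 + $99.77 = $1737.39
Net pay = $5554.56 − $1737.39 = $3817.17

$3817.17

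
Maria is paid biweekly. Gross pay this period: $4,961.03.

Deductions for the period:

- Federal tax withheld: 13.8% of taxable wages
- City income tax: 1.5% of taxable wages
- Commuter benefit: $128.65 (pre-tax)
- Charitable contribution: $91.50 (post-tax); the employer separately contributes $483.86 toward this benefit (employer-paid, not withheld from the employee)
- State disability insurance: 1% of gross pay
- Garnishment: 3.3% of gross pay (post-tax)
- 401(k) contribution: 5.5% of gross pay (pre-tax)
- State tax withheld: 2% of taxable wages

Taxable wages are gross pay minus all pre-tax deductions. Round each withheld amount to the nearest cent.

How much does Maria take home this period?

$3,465.91

Commuter benefit: $128.65
401(k) contribution: $4,961.03 × 0.055 = $272.86
Pre-tax total = $128.65 + $272.86 = $401.51
Taxable wages = $4,961.03 − $401.51 = $4,559.52
State tax withheld: $4,559.52 × 0.02 = $91.19
Federal tax withheld: $4,559.52 × 0.138 = $629.21
City income tax: $4,559.52 × 0.015 = $68.39
State disability insurance: $4,961.03 × 0.01 = $49.61
Garnishment: $4,961.03 × 0.033 = $163.71
Charitable contribution: $91.50
(Employer's $483.86 toward charitable contribution is not withheld from the employee.)
Total deductions = $128.65 + $272.86 + $91.19 + $629.21 + $68.39 + $49.61 + $163.71 + $91.50 = $1,495.12
Net pay = $4,961.03 − $1,495.12 = $3,465.91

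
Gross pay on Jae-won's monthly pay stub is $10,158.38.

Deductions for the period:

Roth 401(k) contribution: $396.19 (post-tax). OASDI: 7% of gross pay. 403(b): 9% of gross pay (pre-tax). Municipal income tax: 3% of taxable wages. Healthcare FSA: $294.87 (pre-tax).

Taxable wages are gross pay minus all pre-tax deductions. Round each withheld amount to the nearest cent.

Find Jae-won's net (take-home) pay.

$7,573.50

403(b): $10,158.38 × 0.09 = $914.25
Healthcare FSA: $294.87
Pre-tax total = $914.25 + $294.87 = $1,209.12
Taxable wages = $10,158.38 − $1,209.12 = $8,949.26
Municipal income tax: $8,949.26 × 0.03 = $268.48
OASDI: $10,158.38 × 0.07 = $711.09
Roth 401(k) contribution: $396.19
Total deductions = $914.25 + $294.87 + $268.48 + $711.09 + $396.19 = $2,584.88
Net pay = $10,158.38 − $2,584.88 = $7,573.50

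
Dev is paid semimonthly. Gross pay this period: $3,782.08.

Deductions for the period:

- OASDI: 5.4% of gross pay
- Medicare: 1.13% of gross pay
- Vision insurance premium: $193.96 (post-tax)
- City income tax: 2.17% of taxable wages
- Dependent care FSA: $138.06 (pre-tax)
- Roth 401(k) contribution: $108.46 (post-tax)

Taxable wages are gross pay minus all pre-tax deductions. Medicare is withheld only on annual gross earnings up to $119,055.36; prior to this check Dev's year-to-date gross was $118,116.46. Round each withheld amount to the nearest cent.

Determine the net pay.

Dependent care FSA: $138.06
Taxable wages = $3,782.08 − $138.06 = $3,644.02
City income tax: $3,644.02 × 0.0217 = $79.08
OASDI: $3,782.08 × 0.054 = $204.23
Medicare: only $119,055.36 − $118,116.46 = $938.90 of this check is subject → $938.90 × 0.0113 = $10.61
Roth 401(k) contribution: $108.46
Vision insurance premium: $193.96
Total deductions = $138.06 + $79.08 + $204.23 + $10.61 + $108.46 + $193.96 = $734.40
Net pay = $3,782.08 − $734.40 = $3,047.68

$3,047.68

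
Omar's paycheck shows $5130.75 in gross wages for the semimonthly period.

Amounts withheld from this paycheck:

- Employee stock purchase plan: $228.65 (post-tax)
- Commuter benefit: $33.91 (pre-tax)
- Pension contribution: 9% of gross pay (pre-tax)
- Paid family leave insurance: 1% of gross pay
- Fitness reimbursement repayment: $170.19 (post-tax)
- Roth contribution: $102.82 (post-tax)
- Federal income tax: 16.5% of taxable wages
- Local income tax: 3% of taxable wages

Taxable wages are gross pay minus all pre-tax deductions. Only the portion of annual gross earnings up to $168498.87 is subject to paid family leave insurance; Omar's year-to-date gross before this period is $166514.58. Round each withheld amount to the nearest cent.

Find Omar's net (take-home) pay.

Commuter benefit: $33.91
Pension contribution: $5130.75 × 0.09 = $461.77
Pre-tax total = $33.91 + $461.77 = $495.68
Taxable wages = $5130.75 − $495.68 = $4635.07
Local income tax: $4635.07 × 0.03 = $139.05
Federal income tax: $4635.07 × 0.165 = $764.79
Paid family leave insurance: only $168498.87 − $166514.58 = $1984.29 of this check is subject → $1984.29 × 0.01 = $19.84
Roth contribution: $102.82
Fitness reimbursement repayment: $170.19
Employee stock purchase plan: $228.65
Total deductions = $33.91 + $461.77 + $139.05 + $764.79 + $19.84 + $102.82 + $170.19 + $228.65 = $1921.02
Net pay = $5130.75 − $1921.02 = $3209.73

$3209.73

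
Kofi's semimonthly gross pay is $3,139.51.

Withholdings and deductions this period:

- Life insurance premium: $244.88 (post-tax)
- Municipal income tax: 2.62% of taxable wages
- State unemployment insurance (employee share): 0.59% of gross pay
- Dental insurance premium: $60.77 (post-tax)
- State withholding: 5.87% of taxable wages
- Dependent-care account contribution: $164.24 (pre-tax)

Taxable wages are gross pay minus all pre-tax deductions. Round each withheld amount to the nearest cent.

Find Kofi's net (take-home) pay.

$2,398.50

Dependent-care account contribution: $164.24
Taxable wages = $3,139.51 − $164.24 = $2,975.27
State withholding: $2,975.27 × 0.0587 = $174.65
Municipal income tax: $2,975.27 × 0.0262 = $77.95
State unemployment insurance (employee share): $3,139.51 × 0.0059 = $18.52
Life insurance premium: $244.88
Dental insurance premium: $60.77
Total deductions = $164.24 + $174.65 + $77.95 + $18.52 + $244.88 + $60.77 = $741.01
Net pay = $3,139.51 − $741.01 = $2,398.50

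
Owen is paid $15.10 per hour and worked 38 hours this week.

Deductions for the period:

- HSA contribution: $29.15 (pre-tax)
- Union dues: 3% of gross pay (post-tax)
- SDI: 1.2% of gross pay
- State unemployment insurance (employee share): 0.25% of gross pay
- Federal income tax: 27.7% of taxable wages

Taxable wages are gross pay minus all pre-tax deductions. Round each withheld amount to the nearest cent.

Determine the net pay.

Gross pay: 38 × $15.10 = $573.80
HSA contribution: $29.15
Taxable wages = $573.80 − $29.15 = $544.65
Federal income tax: $544.65 × 0.277 = $150.87
SDI: $573.80 × 0.012 = $6.89
State unemployment insurance (employee share): $573.80 × 0.0025 = $1.43
Union dues: $573.80 × 0.03 = $17.21
Total deductions = $29.15 + $150.87 + $6.89 + $1.43 + $17.21 = $205.55
Net pay = $573.80 − $205.55 = $368.25

$368.25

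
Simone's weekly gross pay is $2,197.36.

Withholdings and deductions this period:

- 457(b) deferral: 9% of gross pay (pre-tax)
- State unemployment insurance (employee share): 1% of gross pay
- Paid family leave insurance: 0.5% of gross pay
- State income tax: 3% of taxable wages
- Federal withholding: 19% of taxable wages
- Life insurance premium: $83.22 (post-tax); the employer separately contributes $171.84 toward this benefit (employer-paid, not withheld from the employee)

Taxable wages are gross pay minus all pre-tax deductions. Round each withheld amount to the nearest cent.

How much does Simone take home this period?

$1,443.51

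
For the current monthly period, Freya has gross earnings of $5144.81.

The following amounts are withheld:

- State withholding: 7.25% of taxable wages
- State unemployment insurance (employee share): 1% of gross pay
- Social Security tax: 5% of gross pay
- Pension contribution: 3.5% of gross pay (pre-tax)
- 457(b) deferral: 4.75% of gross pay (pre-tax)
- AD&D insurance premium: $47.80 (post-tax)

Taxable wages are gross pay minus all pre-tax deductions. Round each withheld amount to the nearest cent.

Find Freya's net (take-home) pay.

$4021.64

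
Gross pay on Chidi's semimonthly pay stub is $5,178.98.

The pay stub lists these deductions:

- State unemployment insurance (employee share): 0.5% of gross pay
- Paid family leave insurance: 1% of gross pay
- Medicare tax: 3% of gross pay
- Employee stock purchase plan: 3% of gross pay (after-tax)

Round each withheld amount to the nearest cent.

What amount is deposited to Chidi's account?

State unemployment insurance (employee share): $5,178.98 × 0.005 = $25.89
Medicare tax: $5,178.98 × 0.03 = $155.37
Paid family leave insurance: $5,178.98 × 0.01 = $51.79
Employee stock purchase plan: $5,178.98 × 0.03 = $155.37
Total deductions = $25.89 + $155.37 + $51.79 + $155.37 = $388.42
Net pay = $5,178.98 − $388.42 = $4,790.56

$4,790.56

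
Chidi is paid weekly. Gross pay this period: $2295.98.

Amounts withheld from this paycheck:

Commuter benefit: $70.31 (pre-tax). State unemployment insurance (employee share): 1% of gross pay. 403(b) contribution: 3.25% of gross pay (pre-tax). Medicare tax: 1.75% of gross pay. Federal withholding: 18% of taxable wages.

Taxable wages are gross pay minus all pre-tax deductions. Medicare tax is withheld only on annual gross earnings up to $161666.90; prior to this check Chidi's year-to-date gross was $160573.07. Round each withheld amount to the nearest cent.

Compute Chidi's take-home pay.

Commuter benefit: $70.31
403(b) contribution: $2295.98 × 0.0325 = $74.62
Pre-tax total = $70.31 + $74.62 = $144.93
Taxable wages = $2295.98 − $144.93 = $2151.05
Federal withholding: $2151.05 × 0.18 = $387.19
Medicare tax: only $161666.90 − $160573.07 = $1093.83 of this check is subject → $1093.83 × 0.0175 = $19.14
State unemployment insurance (employee share): $2295.98 × 0.01 = $22.96
Total deductions = $70.31 + $74.62 + $387.19 + $19.14 + $22.96 = $574.22
Net pay = $2295.98 − $574.22 = $1721.76

$1721.76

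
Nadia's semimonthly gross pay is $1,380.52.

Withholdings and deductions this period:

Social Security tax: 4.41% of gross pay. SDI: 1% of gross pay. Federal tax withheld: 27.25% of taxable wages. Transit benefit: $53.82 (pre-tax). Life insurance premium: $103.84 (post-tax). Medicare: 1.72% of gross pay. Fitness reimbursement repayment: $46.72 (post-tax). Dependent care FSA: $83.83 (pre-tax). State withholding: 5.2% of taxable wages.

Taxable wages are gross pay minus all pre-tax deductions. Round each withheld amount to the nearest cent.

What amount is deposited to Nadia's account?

$590.57

Dependent care FSA: $83.83
Transit benefit: $53.82
Pre-tax total = $83.83 + $53.82 = $137.65
Taxable wages = $1,380.52 − $137.65 = $1,242.87
Federal tax withheld: $1,242.87 × 0.2725 = $338.68
State withholding: $1,242.87 × 0.052 = $64.63
Social Security tax: $1,380.52 × 0.0441 = $60.88
SDI: $1,380.52 × 0.01 = $13.81
Medicare: $1,380.52 × 0.0172 = $23.74
Life insurance premium: $103.84
Fitness reimbursement repayment: $46.72
Total deductions = $83.83 + $53.82 + $338.68 + $64.63 + $60.88 + $13.81 + $23.74 + $103.84 + $46.72 = $789.95
Net pay = $1,380.52 − $789.95 = $590.57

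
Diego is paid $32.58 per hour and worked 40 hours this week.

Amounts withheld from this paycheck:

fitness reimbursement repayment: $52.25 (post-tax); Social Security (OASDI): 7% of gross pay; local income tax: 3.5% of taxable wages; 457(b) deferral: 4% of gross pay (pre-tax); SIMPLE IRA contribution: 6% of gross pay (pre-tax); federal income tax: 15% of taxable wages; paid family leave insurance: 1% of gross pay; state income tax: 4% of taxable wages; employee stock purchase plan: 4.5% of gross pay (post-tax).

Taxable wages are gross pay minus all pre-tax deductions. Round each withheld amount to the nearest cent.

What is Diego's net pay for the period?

$693.84

Gross pay: 40 × $32.58 = $1,303.20
SIMPLE IRA contribution: $1,303.20 × 0.06 = $78.19
457(b) deferral: $1,303.20 × 0.04 = $52.13
Pre-tax total = $78.19 + $52.13 = $130.32
Taxable wages = $1,303.20 − $130.32 = $1,172.88
State income tax: $1,172.88 × 0.04 = $46.92
Federal income tax: $1,172.88 × 0.15 = $175.93
Local income tax: $1,172.88 × 0.035 = $41.05
Paid family leave insurance: $1,303.20 × 0.01 = $13.03
Social Security (OASDI): $1,303.20 × 0.07 = $91.22
Fitness reimbursement repayment: $52.25
Employee stock purchase plan: $1,303.20 × 0.045 = $58.64
Total deductions = $78.19 + $52.13 + $46.92 + $175.93 + $41.05 + $13.03 + $91.22 + $52.25 + $58.64 = $609.36
Net pay = $1,303.20 − $609.36 = $693.84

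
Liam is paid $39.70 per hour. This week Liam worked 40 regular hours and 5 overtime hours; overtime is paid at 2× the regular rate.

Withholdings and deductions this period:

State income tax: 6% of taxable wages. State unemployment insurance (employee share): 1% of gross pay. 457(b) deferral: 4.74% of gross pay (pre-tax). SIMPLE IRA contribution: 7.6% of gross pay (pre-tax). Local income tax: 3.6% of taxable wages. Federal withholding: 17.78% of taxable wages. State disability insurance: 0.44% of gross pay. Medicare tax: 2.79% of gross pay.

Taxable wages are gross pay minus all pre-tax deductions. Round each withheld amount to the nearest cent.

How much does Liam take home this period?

$1179.67

Regular pay: 40 × $39.70 = $1588.00
Overtime pay: 5 × $39.70 × 2 = $397.00
Gross pay = $1588.00 + $397.00 = $1985.00
SIMPLE IRA contribution: $1985.00 × 0.076 = $150.86
457(b) deferral: $1985.00 × 0.0474 = $94.09
Pre-tax total = $150.86 + $94.09 = $244.95
Taxable wages = $1985.00 − $244.95 = $1740.05
Federal withholding: $1740.05 × 0.1778 = $309.38
Local income tax: $1740.05 × 0.036 = $62.64
State income tax: $1740.05 × 0.06 = $104.40
Medicare tax: $1985.00 × 0.0279 = $55.38
State disability insurance: $1985.00 × 0.0044 = $8.73
State unemployment insurance (employee share): $1985.00 × 0.01 = $19.85
Total deductions = $150.86 + $94.09 + $309.38 + $62.64 + $104.40 + $55.38 + $8.73 + $19.85 = $805.33
Net pay = $1985.00 − $805.33 = $1179.67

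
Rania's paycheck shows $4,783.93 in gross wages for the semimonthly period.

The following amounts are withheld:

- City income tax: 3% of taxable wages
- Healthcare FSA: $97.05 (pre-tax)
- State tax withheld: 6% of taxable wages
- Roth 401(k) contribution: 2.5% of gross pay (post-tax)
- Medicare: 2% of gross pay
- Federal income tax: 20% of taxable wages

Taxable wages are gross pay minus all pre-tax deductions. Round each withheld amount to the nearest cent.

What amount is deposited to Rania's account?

Healthcare FSA: $97.05
Taxable wages = $4,783.93 − $97.05 = $4,686.88
Federal income tax: $4,686.88 × 0.2 = $937.38
State tax withheld: $4,686.88 × 0.06 = $281.21
City income tax: $4,686.88 × 0.03 = $140.61
Medicare: $4,783.93 × 0.02 = $95.68
Roth 401(k) contribution: $4,783.93 × 0.025 = $119.60
Total deductions = $97.05 + $937.38 + $281.21 + $140.61 + $95.68 + $119.60 = $1,671.53
Net pay = $4,783.93 − $1,671.53 = $3,112.40

$3,112.40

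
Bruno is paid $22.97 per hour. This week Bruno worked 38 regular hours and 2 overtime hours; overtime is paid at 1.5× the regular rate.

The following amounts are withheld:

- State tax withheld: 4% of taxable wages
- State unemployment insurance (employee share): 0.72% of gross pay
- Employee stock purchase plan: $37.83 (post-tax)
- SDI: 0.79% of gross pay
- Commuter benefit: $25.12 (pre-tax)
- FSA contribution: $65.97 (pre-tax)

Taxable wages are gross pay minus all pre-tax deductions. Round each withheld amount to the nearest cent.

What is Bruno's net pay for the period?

Regular pay: 38 × $22.97 = $872.86
Overtime pay: 2 × $22.97 × 1.5 = $68.91
Gross pay = $872.86 + $68.91 = $941.77
Commuter benefit: $25.12
FSA contribution: $65.97
Pre-tax total = $25.12 + $65.97 = $91.09
Taxable wages = $941.77 − $91.09 = $850.68
State tax withheld: $850.68 × 0.04 = $34.03
SDI: $941.77 × 0.0079 = $7.44
State unemployment insurance (employee share): $941.77 × 0.0072 = $6.78
Employee stock purchase plan: $37.83
Total deductions = $25.12 + $65.97 + $34.03 + $7.44 + $6.78 + $37.83 = $177.17
Net pay = $941.77 − $177.17 = $764.60

$764.60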